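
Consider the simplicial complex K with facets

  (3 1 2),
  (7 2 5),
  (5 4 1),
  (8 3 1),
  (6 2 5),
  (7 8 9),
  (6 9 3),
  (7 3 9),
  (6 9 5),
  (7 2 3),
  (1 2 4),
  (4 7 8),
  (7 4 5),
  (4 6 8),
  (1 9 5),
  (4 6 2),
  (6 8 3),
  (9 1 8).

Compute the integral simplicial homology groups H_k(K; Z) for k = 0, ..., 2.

H_0 ≅ Z,  H_1 ≅ Z ⊕ Z/2,  H_2 = 0.

Take the total order 1 < 2 < 3 < 4 < 5 < 6 < 7 < 8 < 9 on the vertex set. Then K (dimension 2) consists of the simplices:

  0-simplices (9): [1], [2], [3], [4], [5], [6], [7], [8], [9]
  1-simplices (27): (27 of them)
  2-simplices (18): [1,2,3], [1,2,4], [1,3,8], [1,4,5], [1,5,9], [1,8,9], [2,3,7], [2,4,6], [2,5,6], [2,5,7], [3,6,8], [3,6,9], [3,7,9], [4,5,7], [4,6,8], [4,7,8], [5,6,9], [7,8,9]

so the chain groups are C_0 ≅ Z^9, C_1 ≅ Z^27, C_2 ≅ Z^18.

∂_1: C_1 → C_0 sends each edge [p,q] (with p < q) to q − p.
This gives a 9×27 integer matrix of rank 8; reducing to Smith normal form yields diagonal entries (1,1,1,1,1,1,1,1).

The boundary map ∂_2: C_2 → C_1 sends each 2-simplex [p,q,r] to [q,r] − [p,r] + [p,q]. For instance
  ∂[4,7,8] = [7,8] − [4,8] + [4,7],
  ∂[4,6,8] = [6,8] − [4,8] + [4,6].
The 27×18 boundary matrix has rank 18 and Smith normal form diag(1,1,1,1,1,1,1,1,1,1,1,1,1,1,1,1,1,2).

Now H_k = ker ∂_k / im ∂_{k+1}, so:

  H_0: rank C_0 − rank ∂_1 = 9 − 8 = 1, and the invariant factors of ∂_1 are all 1, so H_0 = Z.
  H_1: rank ker ∂_1 − rank ∂_2 = (27 − 8) − 18 = 1, and ∂_2 has invariant factor 2 > 1, so H_1 = Z ⊕ Z/2.
  H_2: rank ker ∂_2 − rank ∂_3 = (18 − 18) − 0 = 0, and there is no ∂_3, so H_2 = 0.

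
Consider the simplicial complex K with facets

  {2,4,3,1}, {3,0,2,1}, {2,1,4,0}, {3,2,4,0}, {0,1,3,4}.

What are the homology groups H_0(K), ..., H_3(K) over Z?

Order the vertices as 0 < 1 < 2 < 3 < 4. Listing each simplex with vertices in this order, K has dimension 3 with simplices:

  0-simplices (5): [0], [1], [2], [3], [4]
  1-simplices (10): [0,1], [0,2], [0,3], [0,4], [1,2], [1,3], [1,4], [2,3], [2,4], [3,4]
  2-simplices (10): [0,1,2], [0,1,3], [0,1,4], [0,2,3], [0,2,4], [0,3,4], [1,2,3], [1,2,4], [1,3,4], [2,3,4]
  3-simplices (5): [0,1,2,3], [0,1,2,4], [0,1,3,4], [0,2,3,4], [1,2,3,4]

Hence C_0 ≅ Z^5, C_1 ≅ Z^10, C_2 ≅ Z^10, C_3 ≅ Z^5.

Boundary ∂_1: C_1 → C_0 sends each edge [p,q] (with p < q) to q − p. For instance
  ∂[0,3] = [3] − [0].
The resulting 5×10 matrix has rank 4, and its Smith normal form has invariant factors (1,1,1,1).

The boundary map ∂_2: C_2 → C_1 acts by ∂[p,q,r] = [q,r] − [p,r] + [p,q]. For instance
  ∂[1,2,3] = [2,3] − [1,3] + [1,2],
  ∂[1,2,4] = [2,4] − [1,4] + [1,2].
The resulting 10×10 matrix has rank 6, and its Smith normal form has invariant factors (1,1,1,1,1,1).

Boundary ∂_3: C_3 → C_2 sends each 3-simplex σ to the alternating sum Σ_i (−1)^i (σ with its i-th vertex removed). For instance
  ∂[0,2,3,4] = [2,3,4] − [0,3,4] + [0,2,4] − [0,2,3],
  ∂[0,1,2,3] = [1,2,3] − [0,2,3] + [0,1,3] − [0,1,2].
This gives a 10×5 integer matrix of rank 4; reducing to Smith normal form yields diagonal entries (1,1,1,1).

Computing H_k = (kernel of ∂_k) / (image of ∂_{k+1}):

  H_0: rank C_0 − rank ∂_1 = 5 − 4 = 1, and the invariant factors of ∂_1 are all 1, so H_0 = Z.
  H_1: rank ker ∂_1 − rank ∂_2 = (10 − 4) − 6 = 0, and the invariant factors of ∂_2 are all 1, so H_1 = 0.
  H_2: rank ker ∂_2 − rank ∂_3 = (10 − 6) − 4 = 0, and the invariant factors of ∂_3 are all 1, so H_2 = 0.
  H_3: rank ker ∂_3 − rank ∂_4 = (5 − 4) − 0 = 1, and there is no ∂_4, so H_3 = Z.

As a check, the Euler characteristic is 5 − 10 + 10 − 5 = 0, which agrees with 1 − 0 + 0 − 1 = 0.

H_0 ≅ Z,  H_1 = 0,  H_2 = 0,  H_3 ≅ Z.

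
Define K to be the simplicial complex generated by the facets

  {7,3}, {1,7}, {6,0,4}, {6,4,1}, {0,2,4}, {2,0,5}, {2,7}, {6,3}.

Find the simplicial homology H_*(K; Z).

H_0 ≅ Z,  H_1 ≅ Z^2,  H_2 = 0.

We work with the vertex ordering 0 < 1 < 2 < 3 < 4 < 5 < 6 < 7. The simplices of K, each written with vertices in increasing order, are:

  0-simplices (8): [0], [1], [2], [3], [4], [5], [6], [7]
  1-simplices (13): [0,2], [0,4], [0,5], [0,6], [1,4], [1,6], [1,7], [2,4], [2,5], [2,7], [3,6], [3,7], [4,6]
  2-simplices (4): [0,2,4], [0,2,5], [0,4,6], [1,4,6]

Hence C_0 ≅ Z^8, C_1 ≅ Z^13, C_2 ≅ Z^4.

Boundary ∂_1: C_1 → C_0 is given by ∂[p,q] = [q] − [p]. For instance
  ∂[1,6] = [6] − [1].
The resulting 8×13 matrix has rank 7, and its Smith normal form has invariant factors (1,1,1,1,1,1,1).

∂_2: C_2 → C_1 sends each 2-simplex [p,q,r] to [q,r] − [p,r] + [p,q]. For instance
  ∂[1,4,6] = [4,6] − [1,6] + [1,4],
  ∂[0,2,5] = [2,5] − [0,5] + [0,2].
This gives a 13×4 integer matrix of rank 4; reducing to Smith normal form yields diagonal entries (1,1,1,1).

Now H_k = ker ∂_k / im ∂_{k+1}, so:

  H_0: rank C_0 − rank ∂_1 = 8 − 7 = 1, and the invariant factors of ∂_1 are all 1, so H_0 ≅ Z.
  H_1: rank ker ∂_1 − rank ∂_2 = (13 − 7) − 4 = 2, and the invariant factors of ∂_2 are all 1, so H_1 ≅ Z^2.
  H_2: rank ker ∂_2 − rank ∂_3 = (4 − 4) − 0 = 0, and there is no ∂_3, so H_2 ≅ 0.

As a check, the Euler characteristic is 8 − 13 + 4 = -1, which agrees with 1 − 2 + 0 = -1.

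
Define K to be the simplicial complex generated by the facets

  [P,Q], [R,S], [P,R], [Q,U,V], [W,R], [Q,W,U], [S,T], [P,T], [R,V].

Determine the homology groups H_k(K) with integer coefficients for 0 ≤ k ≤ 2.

Order the vertices as P < Q < R < S < T < U < V < W. Listing each simplex with vertices in this order, K has dimension 2 with simplices:

  0-simplices (8): P, Q, R, S, T, U, V, W
  1-simplices (12): PQ, PR, PT, QU, QV, QW, RS, RV, RW, ST, UV, UW
  2-simplices (2): QUV, QUW

so the chain groups are C_0 ≅ Z^8, C_1 ≅ Z^12, C_2 ≅ Z^2.

Boundary ∂_1: C_1 → C_0 sends each edge [p,q] (with p < q) to q − p. For instance
  ∂ST = T − S.
This gives a 8×12 integer matrix of rank 7; reducing to Smith normal form yields diagonal entries (1,1,1,1,1,1,1).

Boundary ∂_2: C_2 → C_1 sends each 2-simplex [p,q,r] to [q,r] − [p,r] + [p,q]. For instance
  ∂QUV = UV − QV + QU,
  ∂QUW = UW − QW + QU.
This gives a 12×2 integer matrix of rank 2; reducing to Smith normal form yields diagonal entries (1,1).

From H_k ≅ ker(∂_k) / im(∂_{k+1}) we obtain:

  H_0: rank C_0 − rank ∂_1 = 8 − 7 = 1, and the invariant factors of ∂_1 are all 1, so H_0 = Z.
  H_1: rank ker ∂_1 − rank ∂_2 = (12 − 7) − 2 = 3, and the invariant factors of ∂_2 are all 1, so H_1 = Z^3.
  H_2: rank ker ∂_2 − rank ∂_3 = (2 − 2) − 0 = 0, and there is no ∂_3, so H_2 = 0.

As a check, the Euler characteristic is 8 − 12 + 2 = -2, which agrees with 1 − 3 + 0 = -2.

H_0 ≅ Z,  H_1 ≅ Z^3,  H_2 = 0.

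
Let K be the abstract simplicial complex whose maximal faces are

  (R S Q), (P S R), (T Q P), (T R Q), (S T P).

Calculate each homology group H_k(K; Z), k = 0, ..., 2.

Order the vertices as P < Q < R < S < T. Listing each simplex with vertices in this order, K has dimension 2 with simplices:

  0-simplices (5): P, Q, R, S, T
  1-simplices (10): PQ, PR, PS, PT, QR, QS, QT, RS, RT, ST
  2-simplices (5): PQT, PRS, PST, QRS, QRT

so the chain groups are C_0 ≅ Z^5, C_1 ≅ Z^10, C_2 ≅ Z^5.

The boundary map ∂_1: C_1 → C_0 sends each edge [p,q] (with p < q) to q − p. For instance
  ∂QS = S − Q.
The resulting 5×10 matrix has rank 4, and its Smith normal form has invariant factors (1,1,1,1).

The boundary map ∂_2: C_2 → C_1 sends each 2-simplex [p,q,r] to [q,r] − [p,r] + [p,q]. For instance
  ∂QRS = RS − QS + QR,
  ∂PST = ST − PT + PS.
This gives a 10×5 integer matrix of rank 5; reducing to Smith normal form yields diagonal entries (1,1,1,1,1).

From H_k ≅ ker(∂_k) / im(∂_{k+1}) we obtain:

  H_0: rank C_0 − rank ∂_1 = 5 − 4 = 1, and the invariant factors of ∂_1 are all 1, so H_0 ≅ Z.
  H_1: rank ker ∂_1 − rank ∂_2 = (10 − 4) − 5 = 1, and the invariant factors of ∂_2 are all 1, so H_1 ≅ Z.
  H_2: rank ker ∂_2 − rank ∂_3 = (5 − 5) − 0 = 0, and there is no ∂_3, so H_2 ≅ 0.

As a check, the Euler characteristic is 5 − 10 + 5 = 0, which agrees with 1 − 1 + 0 = 0.

H_0 = Z,  H_1 = Z,  H_2 = 0.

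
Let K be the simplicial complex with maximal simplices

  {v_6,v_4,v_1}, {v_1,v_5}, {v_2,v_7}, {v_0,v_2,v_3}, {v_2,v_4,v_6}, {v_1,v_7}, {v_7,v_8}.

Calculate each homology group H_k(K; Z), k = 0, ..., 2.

H_0 ≅ Z,  H_1 ≅ Z,  H_2 = 0.

We work with the vertex ordering v_0 < v_1 < v_2 < v_3 < v_4 < v_5 < v_6 < v_7 < v_8. The simplices of K, each written with vertices in increasing order, are:

  0-simplices (9): [v_0], [v_1], [v_2], [v_3], [v_4], [v_5], [v_6], [v_7], [v_8]
  1-simplices (12): [v_0,v_2], [v_0,v_3], [v_1,v_4], [v_1,v_5], [v_1,v_6], [v_1,v_7], [v_2,v_3], [v_2,v_4], [v_2,v_6], [v_2,v_7], [v_4,v_6], [v_7,v_8]
  2-simplices (3): [v_0,v_2,v_3], [v_1,v_4,v_6], [v_2,v_4,v_6]

so the chain groups are C_0 ≅ Z^9, C_1 ≅ Z^12, C_2 ≅ Z^3.

The boundary map ∂_1: C_1 → C_0 maps an edge to its endpoints' difference, ∂[p,q] = q − p. For instance
  ∂[v_2,v_6] = [v_6] − [v_2].
As a 9×12 matrix over Z this has rank 8, with invariant factors (1,1,1,1,1,1,1,1).

The boundary map ∂_2: C_2 → C_1 sends each 2-simplex [p,q,r] to [q,r] − [p,r] + [p,q]. For instance
  ∂[v_0,v_2,v_3] = [v_2,v_3] − [v_0,v_3] + [v_0,v_2],
  ∂[v_1,v_4,v_6] = [v_4,v_6] − [v_1,v_6] + [v_1,v_4].
The 12×3 boundary matrix has rank 3 and Smith normal form diag(1,1,1).

Reading off H_k = ker ∂_k / im ∂_{k+1}:

  H_0: rank C_0 − rank ∂_1 = 9 − 8 = 1, and the invariant factors of ∂_1 are all 1, so H_0 ≅ Z.
  H_1: rank ker ∂_1 − rank ∂_2 = (12 − 8) − 3 = 1, and the invariant factors of ∂_2 are all 1, so H_1 ≅ Z.
  H_2: rank ker ∂_2 − rank ∂_3 = (3 − 3) − 0 = 0, and there is no ∂_3, so H_2 ≅ 0.

As a check, the Euler characteristic is 9 − 12 + 3 = 0, which agrees with 1 − 1 + 0 = 0.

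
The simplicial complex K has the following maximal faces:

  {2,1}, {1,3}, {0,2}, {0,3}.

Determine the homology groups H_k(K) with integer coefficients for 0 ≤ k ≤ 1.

Take the total order 0 < 1 < 2 < 3 on the vertex set. Then K (dimension 1) consists of the simplices:

  0-simplices (4): [0], [1], [2], [3]
  1-simplices (4): [0,2], [0,3], [1,2], [1,3]

Hence C_0 ≅ Z^4, C_1 ≅ Z^4.

The boundary map ∂_1: C_1 → C_0 sends each edge [p,q] (with p < q) to q − p. For instance
  ∂[1,2] = [2] − [1].
This gives a 4×4 integer matrix of rank 3; reducing to Smith normal form yields diagonal entries (1,1,1).

Now H_k = ker ∂_k / im ∂_{k+1}, so:

  H_0: rank C_0 − rank ∂_1 = 4 − 3 = 1, and the invariant factors of ∂_1 are all 1, so H_0 ≅ Z.
  H_1: rank ker ∂_1 − rank ∂_2 = (4 − 3) − 0 = 1, and there is no ∂_2, so H_1 ≅ Z.

As a check, the Euler characteristic is 4 − 4 = 0, which agrees with 1 − 1 = 0.

H_0 ≅ Z,  H_1 ≅ Z.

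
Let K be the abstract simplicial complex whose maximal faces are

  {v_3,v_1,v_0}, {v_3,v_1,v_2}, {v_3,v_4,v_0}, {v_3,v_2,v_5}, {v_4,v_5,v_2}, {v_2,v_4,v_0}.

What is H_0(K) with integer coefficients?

H_0 ≅ Z.

We work with the vertex ordering v_0 < v_1 < v_2 < v_3 < v_4 < v_5. The simplices of K, each written with vertices in increasing order, are:

  0-simplices (6): [v_0], [v_1], [v_2], [v_3], [v_4], [v_5]
  1-simplices (12): [v_0,v_1], [v_0,v_2], [v_0,v_3], [v_0,v_4], [v_1,v_2], [v_1,v_3], [v_2,v_3], [v_2,v_4], [v_2,v_5], [v_3,v_4], [v_3,v_5], [v_4,v_5]
  2-simplices (6): [v_0,v_1,v_3], [v_0,v_2,v_4], [v_0,v_3,v_4], [v_1,v_2,v_3], [v_2,v_3,v_5], [v_2,v_4,v_5]

Hence C_0 ≅ Z^6, C_1 ≅ Z^12, C_2 ≅ Z^6.

Boundary ∂_1: C_1 → C_0 maps an edge to its endpoints' difference, ∂[p,q] = q − p. For instance
  ∂[v_0,v_4] = [v_4] − [v_0].
The 6×12 boundary matrix has rank 5 and Smith normal form diag(1,1,1,1,1).

∂_2: C_2 → C_1 maps a triangle to the signed sum of its edges. For instance
  ∂[v_2,v_4,v_5] = [v_4,v_5] − [v_2,v_5] + [v_2,v_4],
  ∂[v_1,v_2,v_3] = [v_2,v_3] − [v_1,v_3] + [v_1,v_2].
The 12×6 boundary matrix has rank 6 and Smith normal form diag(1,1,1,1,1,1).

From H_k ≅ ker(∂_k) / im(∂_{k+1}) we obtain:

  H_0: rank C_0 − rank ∂_1 = 6 − 5 = 1, and the invariant factors of ∂_1 are all 1, so H_0 ≅ Z.

(K is a triangulation of the cylinder S^1 x I.)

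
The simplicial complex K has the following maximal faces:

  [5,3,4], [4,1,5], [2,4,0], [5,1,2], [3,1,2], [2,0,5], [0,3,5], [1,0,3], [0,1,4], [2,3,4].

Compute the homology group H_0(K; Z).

Fix the vertex order 0 < 1 < 2 < 3 < 4 < 5 and write every simplex with vertices in increasing order. Then dim K = 2 and the simplices of K are:

  0-simplices (6): [0], [1], [2], [3], [4], [5]
  1-simplices (15): [0,1], [0,2], [0,3], [0,4], [0,5], [1,2], [1,3], [1,4], [1,5], [2,3], [2,4], [2,5], [3,4], [3,5], [4,5]
  2-simplices (10): [0,1,3], [0,1,4], [0,2,4], [0,2,5], [0,3,5], [1,2,3], [1,2,5], [1,4,5], [2,3,4], [3,4,5]

so the chain groups are C_0 ≅ Z^6, C_1 ≅ Z^15, C_2 ≅ Z^10.

Boundary ∂_1: C_1 → C_0 is given by ∂[p,q] = [q] − [p]. For instance
  ∂[0,3] = [3] − [0].
The resulting 6×15 matrix has rank 5, and its Smith normal form has invariant factors (1,1,1,1,1).

The boundary map ∂_2: C_2 → C_1 acts by ∂[p,q,r] = [q,r] − [p,r] + [p,q]. For instance
  ∂[1,2,5] = [2,5] − [1,5] + [1,2],
  ∂[0,3,5] = [3,5] − [0,5] + [0,3].
The 15×10 boundary matrix has rank 10 and Smith normal form diag(1,1,1,1,1,1,1,1,1,2).

Now H_k = ker ∂_k / im ∂_{k+1}, so:

  H_0: rank C_0 − rank ∂_1 = 6 − 5 = 1, and the invariant factors of ∂_1 are all 1, so H_0 = Z.

H_0 = Z.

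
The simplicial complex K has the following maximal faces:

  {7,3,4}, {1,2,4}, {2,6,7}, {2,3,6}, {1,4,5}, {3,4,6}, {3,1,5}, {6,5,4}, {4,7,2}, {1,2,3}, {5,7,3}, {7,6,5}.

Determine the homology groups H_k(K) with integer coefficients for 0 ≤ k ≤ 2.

H_0 = Z,  H_1 = Z/2,  H_2 = 0.

We work with the vertex ordering 1 < 2 < 3 < 4 < 5 < 6 < 7. The simplices of K, each written with vertices in increasing order, are:

  0-simplices (7): [1], [2], [3], [4], [5], [6], [7]
  1-simplices (18): [1,2], [1,3], [1,4], [1,5], [2,3], [2,4], [2,6], [2,7], [3,4], [3,5], [3,6], [3,7], [4,5], [4,6], [4,7], [5,6], [5,7], [6,7]
  2-simplices (12): [1,2,3], [1,2,4], [1,3,5], [1,4,5], [2,3,6], [2,4,7], [2,6,7], [3,4,6], [3,4,7], [3,5,7], [4,5,6], [5,6,7]

giving chain groups C_0 ≅ Z^7, C_1 ≅ Z^18, C_2 ≅ Z^12.

∂_1: C_1 → C_0 is given by ∂[p,q] = [q] − [p].
The resulting 7×18 matrix has rank 6, and its Smith normal form has invariant factors (1,1,1,1,1,1).

Boundary ∂_2: C_2 → C_1 maps a triangle to the signed sum of its edges. For instance
  ∂[4,5,6] = [5,6] − [4,6] + [4,5],
  ∂[2,3,6] = [3,6] − [2,6] + [2,3].
The 18×12 boundary matrix has rank 12 and Smith normal form diag(1,1,1,1,1,1,1,1,1,1,1,2).

Now H_k = ker ∂_k / im ∂_{k+1}, so:

  H_0: rank C_0 − rank ∂_1 = 7 − 6 = 1, and the invariant factors of ∂_1 are all 1, so H_0 = Z.
  H_1: rank ker ∂_1 − rank ∂_2 = (18 − 6) − 12 = 0, and ∂_2 has invariant factor 2 > 1, so H_1 = Z/2.
  H_2: rank ker ∂_2 − rank ∂_3 = (12 − 12) − 0 = 0, and there is no ∂_3, so H_2 = 0.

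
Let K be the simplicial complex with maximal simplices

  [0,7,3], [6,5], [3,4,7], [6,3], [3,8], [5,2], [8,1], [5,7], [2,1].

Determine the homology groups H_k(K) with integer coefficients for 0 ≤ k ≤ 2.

H_0 = Z,  H_1 = Z^2,  H_2 = 0.

We work with the vertex ordering 0 < 1 < 2 < 3 < 4 < 5 < 6 < 7 < 8. The simplices of K, each written with vertices in increasing order, are:

  0-simplices (9): [0], [1], [2], [3], [4], [5], [6], [7], [8]
  1-simplices (12): [0,3], [0,7], [1,2], [1,8], [2,5], [3,4], [3,6], [3,7], [3,8], [4,7], [5,6], [5,7]
  2-simplices (2): [0,3,7], [3,4,7]

giving chain groups C_0 ≅ Z^9, C_1 ≅ Z^12, C_2 ≅ Z^2.

Boundary ∂_1: C_1 → C_0 is given by ∂[p,q] = [q] − [p].
This gives a 9×12 integer matrix of rank 8; reducing to Smith normal form yields diagonal entries (1,1,1,1,1,1,1,1).

The boundary map ∂_2: C_2 → C_1 maps a triangle to the signed sum of its edges. For instance
  ∂[3,4,7] = [4,7] − [3,7] + [3,4],
  ∂[0,3,7] = [3,7] − [0,7] + [0,3].
This gives a 12×2 integer matrix of rank 2; reducing to Smith normal form yields diagonal entries (1,1).

Computing H_k = (kernel of ∂_k) / (image of ∂_{k+1}):

  H_0: rank C_0 − rank ∂_1 = 9 − 8 = 1, and the invariant factors of ∂_1 are all 1, so H_0 = Z.
  H_1: rank ker ∂_1 − rank ∂_2 = (12 − 8) − 2 = 2, and the invariant factors of ∂_2 are all 1, so H_1 = Z^2.
  H_2: rank ker ∂_2 − rank ∂_3 = (2 − 2) − 0 = 0, and there is no ∂_3, so H_2 = 0.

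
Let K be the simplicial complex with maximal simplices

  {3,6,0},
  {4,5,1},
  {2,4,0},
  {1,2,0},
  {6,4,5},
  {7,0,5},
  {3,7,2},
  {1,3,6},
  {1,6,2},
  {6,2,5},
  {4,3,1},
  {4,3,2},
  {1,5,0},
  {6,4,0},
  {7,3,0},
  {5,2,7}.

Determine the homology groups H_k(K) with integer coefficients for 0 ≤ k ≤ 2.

Fix the vertex order 0 < 1 < 2 < 3 < 4 < 5 < 6 < 7 and write every simplex with vertices in increasing order. Then dim K = 2 and the simplices of K are:

  0-simplices (8): [0], [1], [2], [3], [4], [5], [6], [7]
  1-simplices (24): (24 of them)
  2-simplices (16): [0,1,2], [0,1,5], [0,2,4], [0,3,6], [0,3,7], [0,4,6], [0,5,7], [1,2,6], [1,3,4], [1,3,6], [1,4,5], [2,3,4], [2,3,7], [2,5,6], [2,5,7], [4,5,6]

so the chain groups are C_0 ≅ Z^8, C_1 ≅ Z^24, C_2 ≅ Z^16.

∂_1: C_1 → C_0 maps an edge to its endpoints' difference, ∂[p,q] = q − p. For instance
  ∂[1,6] = [6] − [1].
As a 8×24 matrix over Z this has rank 7, with invariant factors (1,1,1,1,1,1,1).

∂_2: C_2 → C_1 acts by ∂[p,q,r] = [q,r] − [p,r] + [p,q]. For instance
  ∂[4,5,6] = [5,6] − [4,6] + [4,5],
  ∂[1,3,6] = [3,6] − [1,6] + [1,3].
This gives a 24×16 integer matrix of rank 15; reducing to Smith normal form yields diagonal entries (1,1,1,1,1,1,1,1,1,1,1,1,1,1,1).

Reading off H_k = ker ∂_k / im ∂_{k+1}:

  H_0: rank C_0 − rank ∂_1 = 8 − 7 = 1, and the invariant factors of ∂_1 are all 1, so H_0 = Z.
  H_1: rank ker ∂_1 − rank ∂_2 = (24 − 7) − 15 = 2, and the invariant factors of ∂_2 are all 1, so H_1 = Z^2.
  H_2: rank ker ∂_2 − rank ∂_3 = (16 − 15) − 0 = 1, and there is no ∂_3, so H_2 = Z.

H_0 = Z,  H_1 = Z^2,  H_2 = Z.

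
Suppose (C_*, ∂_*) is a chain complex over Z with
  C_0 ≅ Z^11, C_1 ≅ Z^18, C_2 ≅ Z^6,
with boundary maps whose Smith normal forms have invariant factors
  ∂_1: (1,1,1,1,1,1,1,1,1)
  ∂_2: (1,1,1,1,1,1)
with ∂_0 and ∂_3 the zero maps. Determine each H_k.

H_0: b_0 = 11 − 0 − 9 = 2; torsion from ∂_1 factors > 1: none. So H_0 = Z^2.
H_1: b_1 = 18 − 9 − 6 = 3; torsion from ∂_2 factors > 1: none. So H_1 = Z^3.
H_2: b_2 = 6 − 6 − 0 = 0; torsion from ∂_3 factors > 1: none. So H_2 = 0.

H_0 = Z^2,  H_1 = Z^3,  H_2 = 0.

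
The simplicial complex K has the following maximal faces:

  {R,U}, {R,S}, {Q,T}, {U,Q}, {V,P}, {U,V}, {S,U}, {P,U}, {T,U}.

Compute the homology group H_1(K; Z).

Take the total order P < Q < R < S < T < U < V on the vertex set. Then K (dimension 1) consists of the simplices:

  0-simplices (7): P, Q, R, S, T, U, V
  1-simplices (9): PU, PV, QT, QU, RS, RU, SU, TU, UV

Hence C_0 ≅ Z^7, C_1 ≅ Z^9.

The boundary map ∂_1: C_1 → C_0 is given by ∂[p,q] = [q] − [p]. For instance
  ∂PV = V − P.
As a 7×9 matrix over Z this has rank 6, with invariant factors (1,1,1,1,1,1).

From H_k ≅ ker(∂_k) / im(∂_{k+1}) we obtain:

  H_1: rank ker ∂_1 − rank ∂_2 = (9 − 6) − 0 = 3, and there is no ∂_2, so H_1 ≅ Z^3.

(K is a triangulation of a wedge of 3 circles.)

H_1 = Z^3.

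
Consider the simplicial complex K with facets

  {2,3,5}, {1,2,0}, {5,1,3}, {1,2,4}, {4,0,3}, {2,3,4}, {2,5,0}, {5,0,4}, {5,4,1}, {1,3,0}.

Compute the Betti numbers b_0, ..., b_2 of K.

b_0 = 1, b_1 = 0, b_2 = 0.

Fix the vertex order 0 < 1 < 2 < 3 < 4 < 5 and write every simplex with vertices in increasing order. Then dim K = 2 and the simplices of K are:

  0-simplices (6): [0], [1], [2], [3], [4], [5]
  1-simplices (15): [0,1], [0,2], [0,3], [0,4], [0,5], [1,2], [1,3], [1,4], [1,5], [2,3], [2,4], [2,5], [3,4], [3,5], [4,5]
  2-simplices (10): [0,1,2], [0,1,3], [0,2,5], [0,3,4], [0,4,5], [1,2,4], [1,3,5], [1,4,5], [2,3,4], [2,3,5]

giving chain groups C_0 ≅ Z^6, C_1 ≅ Z^15, C_2 ≅ Z^10.

Boundary ∂_1: C_1 → C_0 maps an edge to its endpoints' difference, ∂[p,q] = q − p. For instance
  ∂[2,4] = [4] − [2].
The resulting 6×15 matrix has rank 5, and its Smith normal form has invariant factors (1,1,1,1,1).

The boundary map ∂_2: C_2 → C_1 sends each 2-simplex [p,q,r] to [q,r] − [p,r] + [p,q]. For instance
  ∂[0,2,5] = [2,5] − [0,5] + [0,2],
  ∂[2,3,5] = [3,5] − [2,5] + [2,3].
The resulting 15×10 matrix has rank 10, and its Smith normal form has invariant factors (1,1,1,1,1,1,1,1,1,2).

Reading off H_k = ker ∂_k / im ∂_{k+1}:

  H_0: rank C_0 − rank ∂_1 = 6 − 5 = 1, and the invariant factors of ∂_1 are all 1, so H_0 = Z.
  H_1: rank ker ∂_1 − rank ∂_2 = (15 − 5) − 10 = 0, and ∂_2 has invariant factor 2 > 1, so H_1 = Z_2.
  H_2: rank ker ∂_2 − rank ∂_3 = (10 − 10) − 0 = 0, and there is no ∂_3, so H_2 = 0.

As a check, the Euler characteristic is 6 − 15 + 10 = 1, which agrees with 1 − 0 + 0 = 1.
(K is a triangulation of the real projective plane RP^2.)

Hence the Betti numbers are b_0 = 1, b_1 = 0, b_2 = 0.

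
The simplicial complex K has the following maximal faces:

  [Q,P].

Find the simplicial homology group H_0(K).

H_0 ≅ Z.

Take the total order P < Q on the vertex set. Then K (dimension 1) consists of the simplices:

  0-simplices (2): P, Q
  1-simplices (1): PQ

so the chain groups are C_0 ≅ Z^2, C_1 ≅ Z^1.

Boundary ∂_1: C_1 → C_0 is given by ∂[p,q] = [q] − [p].
The resulting 2×1 matrix has rank 1, and its Smith normal form has invariant factors (1).

From H_k ≅ ker(∂_k) / im(∂_{k+1}) we obtain:

  H_0: rank C_0 − rank ∂_1 = 2 − 1 = 1, and the invariant factors of ∂_1 are all 1, so H_0 ≅ Z.

(K is a triangulation of the 1-simplex.)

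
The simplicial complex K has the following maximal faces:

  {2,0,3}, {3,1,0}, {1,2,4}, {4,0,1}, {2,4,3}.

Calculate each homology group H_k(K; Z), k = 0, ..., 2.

H_0 ≅ Z,  H_1 ≅ Z,  H_2 = 0.

Take the total order 0 < 1 < 2 < 3 < 4 on the vertex set. Then K (dimension 2) consists of the simplices:

  0-simplices (5): [0], [1], [2], [3], [4]
  1-simplices (10): [0,1], [0,2], [0,3], [0,4], [1,2], [1,3], [1,4], [2,3], [2,4], [3,4]
  2-simplices (5): [0,1,3], [0,1,4], [0,2,3], [1,2,4], [2,3,4]

so the chain groups are C_0 ≅ Z^5, C_1 ≅ Z^10, C_2 ≅ Z^5.

Boundary ∂_1: C_1 → C_0 maps an edge to its endpoints' difference, ∂[p,q] = q − p. For instance
  ∂[0,1] = [1] − [0].
As a 5×10 matrix over Z this has rank 4, with invariant factors (1,1,1,1).

The boundary map ∂_2: C_2 → C_1 sends each 2-simplex [p,q,r] to [q,r] − [p,r] + [p,q]. For instance
  ∂[1,2,4] = [2,4] − [1,4] + [1,2],
  ∂[2,3,4] = [3,4] − [2,4] + [2,3].
As a 10×5 matrix over Z this has rank 5, with invariant factors (1,1,1,1,1).

From H_k ≅ ker(∂_k) / im(∂_{k+1}) we obtain:

  H_0: rank C_0 − rank ∂_1 = 5 − 4 = 1, and the invariant factors of ∂_1 are all 1, so H_0 ≅ Z.
  H_1: rank ker ∂_1 − rank ∂_2 = (10 − 4) − 5 = 1, and the invariant factors of ∂_2 are all 1, so H_1 ≅ Z.
  H_2: rank ker ∂_2 − rank ∂_3 = (5 − 5) − 0 = 0, and there is no ∂_3, so H_2 ≅ 0.

(K is a triangulation of the Möbius band.)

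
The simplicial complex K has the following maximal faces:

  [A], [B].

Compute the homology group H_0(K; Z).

H_0 ≅ Z^2.

We work with the vertex ordering A < B. The simplices of K, each written with vertices in increasing order, are:

  0-simplices (2): A, B

so the chain groups are C_0 ≅ Z^2.

From H_k ≅ ker(∂_k) / im(∂_{k+1}) we obtain:

  H_0: rank C_0 − rank ∂_1 = 2 − 0 = 2, and there is no ∂_1, so H_0 ≅ Z^2.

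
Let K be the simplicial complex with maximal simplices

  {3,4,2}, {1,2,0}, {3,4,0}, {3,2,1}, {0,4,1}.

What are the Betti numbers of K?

Take the total order 0 < 1 < 2 < 3 < 4 on the vertex set. Then K (dimension 2) consists of the simplices:

  0-simplices (5): [0], [1], [2], [3], [4]
  1-simplices (10): [0,1], [0,2], [0,3], [0,4], [1,2], [1,3], [1,4], [2,3], [2,4], [3,4]
  2-simplices (5): [0,1,2], [0,1,4], [0,3,4], [1,2,3], [2,3,4]

giving chain groups C_0 ≅ Z^5, C_1 ≅ Z^10, C_2 ≅ Z^5.

Boundary ∂_1: C_1 → C_0 sends each edge [p,q] (with p < q) to q − p.
The 5×10 boundary matrix has rank 4 and Smith normal form diag(1,1,1,1).

∂_2: C_2 → C_1 sends each 2-simplex [p,q,r] to [q,r] − [p,r] + [p,q]. For instance
  ∂[0,1,4] = [1,4] − [0,4] + [0,1],
  ∂[1,2,3] = [2,3] − [1,3] + [1,2].
The resulting 10×5 matrix has rank 5, and its Smith normal form has invariant factors (1,1,1,1,1).

Now H_k = ker ∂_k / im ∂_{k+1}, so:

  H_0: rank C_0 − rank ∂_1 = 5 − 4 = 1, and the invariant factors of ∂_1 are all 1, so H_0 = Z.
  H_1: rank ker ∂_1 − rank ∂_2 = (10 − 4) − 5 = 1, and the invariant factors of ∂_2 are all 1, so H_1 = Z.
  H_2: rank ker ∂_2 − rank ∂_3 = (5 − 5) − 0 = 0, and there is no ∂_3, so H_2 = 0.

As a check, the Euler characteristic is 5 − 10 + 5 = 0, which agrees with 1 − 1 + 0 = 0.

Hence the Betti numbers are b_0 = 1, b_1 = 1, b_2 = 0.

b_0 = 1, b_1 = 1, b_2 = 0.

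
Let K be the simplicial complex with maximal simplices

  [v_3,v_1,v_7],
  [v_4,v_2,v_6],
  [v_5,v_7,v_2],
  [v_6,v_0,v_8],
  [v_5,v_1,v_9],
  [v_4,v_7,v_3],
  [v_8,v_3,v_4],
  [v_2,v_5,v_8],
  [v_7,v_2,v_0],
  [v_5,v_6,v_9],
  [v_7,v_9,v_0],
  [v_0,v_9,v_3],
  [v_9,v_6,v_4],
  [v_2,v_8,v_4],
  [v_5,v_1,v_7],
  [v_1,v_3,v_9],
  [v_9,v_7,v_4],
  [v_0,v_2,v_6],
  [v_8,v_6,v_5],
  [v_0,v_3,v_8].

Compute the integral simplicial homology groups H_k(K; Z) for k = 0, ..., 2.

H_0 ≅ Z,  H_1 ≅ Z ⊕ Z_2,  H_2 = 0.

Order the vertices as v_0 < v_1 < v_2 < v_3 < v_4 < v_5 < v_6 < v_7 < v_8 < v_9. Listing each simplex with vertices in this order, K has dimension 2 with simplices:

  0-simplices (10): [v_0], [v_1], [v_2], [v_3], [v_4], [v_5], [v_6], [v_7], [v_8], [v_9]
  1-simplices (30): (30 of them)
  2-simplices (20): (20 of them)

so the chain groups are C_0 ≅ Z^10, C_1 ≅ Z^30, C_2 ≅ Z^20.

∂_1: C_1 → C_0 is given by ∂[p,q] = [q] − [p].
The resulting 10×30 matrix has rank 9, and its Smith normal form has invariant factors (1,1,1,1,1,1,1,1,1).

The boundary map ∂_2: C_2 → C_1 acts by ∂[p,q,r] = [q,r] − [p,r] + [p,q]. For instance
  ∂[v_0,v_2,v_6] = [v_2,v_6] − [v_0,v_6] + [v_0,v_2],
  ∂[v_1,v_3,v_9] = [v_3,v_9] − [v_1,v_9] + [v_1,v_3].
The 30×20 boundary matrix has rank 20 and Smith normal form diag(1,1,1,1,1,1,1,1,1,1,1,1,1,1,1,1,1,1,1,2).

Now H_k = ker ∂_k / im ∂_{k+1}, so:

  H_0: rank C_0 − rank ∂_1 = 10 − 9 = 1, and the invariant factors of ∂_1 are all 1, so H_0 = Z.
  H_1: rank ker ∂_1 − rank ∂_2 = (30 − 9) − 20 = 1, and ∂_2 has invariant factor 2 > 1, so H_1 = Z ⊕ Z_2.
  H_2: rank ker ∂_2 − rank ∂_3 = (20 − 20) − 0 = 0, and there is no ∂_3, so H_2 = 0.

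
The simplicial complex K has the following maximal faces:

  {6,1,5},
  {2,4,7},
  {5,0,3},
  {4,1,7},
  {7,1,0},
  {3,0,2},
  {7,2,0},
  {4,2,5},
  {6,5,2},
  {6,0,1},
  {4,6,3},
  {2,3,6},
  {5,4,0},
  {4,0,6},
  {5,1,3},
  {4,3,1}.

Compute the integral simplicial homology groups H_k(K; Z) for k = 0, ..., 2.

Take the total order 0 < 1 < 2 < 3 < 4 < 5 < 6 < 7 on the vertex set. Then K (dimension 2) consists of the simplices:

  0-simplices (8): [0], [1], [2], [3], [4], [5], [6], [7]
  1-simplices (24): (24 of them)
  2-simplices (16): [0,1,6], [0,1,7], [0,2,3], [0,2,7], [0,3,5], [0,4,5], [0,4,6], [1,3,4], [1,3,5], [1,4,7], [1,5,6], [2,3,6], [2,4,5], [2,4,7], [2,5,6], [3,4,6]

Hence C_0 ≅ Z^8, C_1 ≅ Z^24, C_2 ≅ Z^16.

Boundary ∂_1: C_1 → C_0 sends each edge [p,q] (with p < q) to q − p. For instance
  ∂[2,6] = [6] − [2].
As a 8×24 matrix over Z this has rank 7, with invariant factors (1,1,1,1,1,1,1).

The boundary map ∂_2: C_2 → C_1 maps a triangle to the signed sum of its edges. For instance
  ∂[1,3,4] = [3,4] − [1,4] + [1,3],
  ∂[1,4,7] = [4,7] − [1,7] + [1,4].
The resulting 24×16 matrix has rank 15, and its Smith normal form has invariant factors (1,1,1,1,1,1,1,1,1,1,1,1,1,1,1).

Computing H_k = (kernel of ∂_k) / (image of ∂_{k+1}):

  H_0: rank C_0 − rank ∂_1 = 8 − 7 = 1, and the invariant factors of ∂_1 are all 1, so H_0 ≅ Z.
  H_1: rank ker ∂_1 − rank ∂_2 = (24 − 7) − 15 = 2, and the invariant factors of ∂_2 are all 1, so H_1 ≅ Z^2.
  H_2: rank ker ∂_2 − rank ∂_3 = (16 − 15) − 0 = 1, and there is no ∂_3, so H_2 ≅ Z.

As a check, the Euler characteristic is 8 − 24 + 16 = 0, which agrees with 1 − 2 + 1 = 0.

H_0 = Z,  H_1 = Z^2,  H_2 = Z.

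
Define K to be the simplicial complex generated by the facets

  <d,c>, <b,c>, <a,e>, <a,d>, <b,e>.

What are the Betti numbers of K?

We work with the vertex ordering a < b < c < d < e. The simplices of K, each written with vertices in increasing order, are:

  0-simplices (5): a, b, c, d, e
  1-simplices (5): ad, ae, bc, be, cd

giving chain groups C_0 ≅ Z^5, C_1 ≅ Z^5.

Boundary ∂_1: C_1 → C_0 maps an edge to its endpoints' difference, ∂[p,q] = q − p. For instance
  ∂be = e − b.
The resulting 5×5 matrix has rank 4, and its Smith normal form has invariant factors (1,1,1,1).

From H_k ≅ ker(∂_k) / im(∂_{k+1}) we obtain:

  H_0: rank C_0 − rank ∂_1 = 5 − 4 = 1, and the invariant factors of ∂_1 are all 1, so H_0 ≅ Z.
  H_1: rank ker ∂_1 − rank ∂_2 = (5 − 4) − 0 = 1, and there is no ∂_2, so H_1 ≅ Z.

Hence the Betti numbers are b_0 = 1, b_1 = 1.

b_0 = 1, b_1 = 1.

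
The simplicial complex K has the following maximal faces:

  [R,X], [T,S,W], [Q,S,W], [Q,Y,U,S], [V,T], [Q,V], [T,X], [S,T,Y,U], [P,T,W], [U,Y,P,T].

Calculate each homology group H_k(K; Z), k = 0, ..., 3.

Order the vertices as P < Q < R < S < T < U < V < W < X < Y. Listing each simplex with vertices in this order, K has dimension 3 with simplices:

  0-simplices (10): P, Q, R, S, T, U, V, W, X, Y
  1-simplices (20): PT, PU, PW, PY, QS, QU, QV, QW, QY, RX, ST, SU, SW, SY, TU, TV, TW, TX, TY, UY
  2-simplices (13): PTU, PTW, PTY, PUY, QSU, QSW, QSY, QUY, STU, STW, STY, SUY, TUY
  3-simplices (3): PTUY, QSUY, STUY

so the chain groups are C_0 ≅ Z^10, C_1 ≅ Z^20, C_2 ≅ Z^13, C_3 ≅ Z^3.

∂_1: C_1 → C_0 maps an edge to its endpoints' difference, ∂[p,q] = q − p.
As a 10×20 matrix over Z this has rank 9, with invariant factors (1,1,1,1,1,1,1,1,1).

The boundary map ∂_2: C_2 → C_1 acts by ∂[p,q,r] = [q,r] − [p,r] + [p,q]. For instance
  ∂PTU = TU − PU + PT,
  ∂QUY = UY − QY + QU.
As a 20×13 matrix over Z this has rank 10, with invariant factors (1,1,1,1,1,1,1,1,1,1).

Boundary ∂_3: C_3 → C_2 sends each 3-simplex σ to the alternating sum Σ_i (−1)^i (σ with its i-th vertex removed). For instance
  ∂PTUY = TUY − PUY + PTY − PTU,
  ∂STUY = TUY − SUY + STY − STU.
This gives a 13×3 integer matrix of rank 3; reducing to Smith normal form yields diagonal entries (1,1,1).

Now H_k = ker ∂_k / im ∂_{k+1}, so:

  H_0: rank C_0 − rank ∂_1 = 10 − 9 = 1, and the invariant factors of ∂_1 are all 1, so H_0 = Z.
  H_1: rank ker ∂_1 − rank ∂_2 = (20 − 9) − 10 = 1, and the invariant factors of ∂_2 are all 1, so H_1 = Z.
  H_2: rank ker ∂_2 − rank ∂_3 = (13 − 10) − 3 = 0, and the invariant factors of ∂_3 are all 1, so H_2 = 0.
  H_3: rank ker ∂_3 − rank ∂_4 = (3 − 3) − 0 = 0, and there is no ∂_4, so H_3 = 0.

As a check, the Euler characteristic is 10 − 20 + 13 − 3 = 0, which agrees with 1 − 1 + 0 − 0 = 0.

H_0 = Z,  H_1 = Z,  H_2 = 0,  H_3 = 0.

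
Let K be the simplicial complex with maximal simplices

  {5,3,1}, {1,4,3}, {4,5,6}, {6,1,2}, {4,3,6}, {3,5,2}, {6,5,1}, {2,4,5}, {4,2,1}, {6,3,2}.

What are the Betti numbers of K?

b_0 = 1, b_1 = 0, b_2 = 0.

K has 6 vertices, 15 edges, 10 triangles.
rank ∂_0 = 0, rank ∂_1 = 5 ⇒ b_0 = 6 − 0 − 5 = 1; all invariant factors of ∂_1 are 1 so no torsion. So H_0 = Z.
rank ∂_1 = 5, rank ∂_2 = 10 ⇒ b_1 = 15 − 5 − 10 = 0; ∂_2 has invariant factor(s) [2] giving torsion. So H_1 = Z/2.
rank ∂_2 = 10, rank ∂_3 = 0 ⇒ b_2 = 10 − 10 − 0 = 0. So H_2 = 0.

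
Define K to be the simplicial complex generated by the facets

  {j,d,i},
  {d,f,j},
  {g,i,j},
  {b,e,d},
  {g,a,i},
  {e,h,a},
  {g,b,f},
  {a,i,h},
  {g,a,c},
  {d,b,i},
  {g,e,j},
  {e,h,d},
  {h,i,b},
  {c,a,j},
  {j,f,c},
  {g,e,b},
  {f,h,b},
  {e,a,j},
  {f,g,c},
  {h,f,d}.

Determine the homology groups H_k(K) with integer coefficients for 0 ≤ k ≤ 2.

H_0 = Z,  H_1 = Z ⊕ Z/2,  H_2 = 0.

K has 10 vertices, 30 edges, 20 triangles.
rank ∂_0 = 0, rank ∂_1 = 9 ⇒ b_0 = 10 − 0 − 9 = 1; all invariant factors of ∂_1 are 1 so no torsion. So H_0 ≅ Z.
rank ∂_1 = 9, rank ∂_2 = 20 ⇒ b_1 = 30 − 9 − 20 = 1; ∂_2 has invariant factor(s) [2] giving torsion. So H_1 ≅ Z ⊕ Z/2.
rank ∂_2 = 20, rank ∂_3 = 0 ⇒ b_2 = 20 − 20 − 0 = 0. So H_2 ≅ 0.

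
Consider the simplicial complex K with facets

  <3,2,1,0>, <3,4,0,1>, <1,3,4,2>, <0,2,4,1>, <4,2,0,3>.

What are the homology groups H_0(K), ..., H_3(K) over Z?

H_0 ≅ Z,  H_1 = 0,  H_2 = 0,  H_3 ≅ Z.

K has 5 vertices, 10 edges, 10 triangles, 5 3-simplices.
rank ∂_0 = 0, rank ∂_1 = 4 ⇒ b_0 = 5 − 0 − 4 = 1; all invariant factors of ∂_1 are 1 so no torsion. So H_0 = Z.
rank ∂_1 = 4, rank ∂_2 = 6 ⇒ b_1 = 10 − 4 − 6 = 0; all invariant factors of ∂_2 are 1 so no torsion. So H_1 = 0.
rank ∂_2 = 6, rank ∂_3 = 4 ⇒ b_2 = 10 − 6 − 4 = 0; all invariant factors of ∂_3 are 1 so no torsion. So H_2 = 0.
rank ∂_3 = 4, rank ∂_4 = 0 ⇒ b_3 = 5 − 4 − 0 = 1. So H_3 = Z.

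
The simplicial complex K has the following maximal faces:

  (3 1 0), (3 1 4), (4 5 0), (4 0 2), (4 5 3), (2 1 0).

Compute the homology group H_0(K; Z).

H_0 = Z.

Fix the vertex order 0 < 1 < 2 < 3 < 4 < 5 and write every simplex with vertices in increasing order. Then dim K = 2 and the simplices of K are:

  0-simplices (6): [0], [1], [2], [3], [4], [5]
  1-simplices (12): [0,1], [0,2], [0,3], [0,4], [0,5], [1,2], [1,3], [1,4], [2,4], [3,4], [3,5], [4,5]
  2-simplices (6): [0,1,2], [0,1,3], [0,2,4], [0,4,5], [1,3,4], [3,4,5]

so the chain groups are C_0 ≅ Z^6, C_1 ≅ Z^12, C_2 ≅ Z^6.

The boundary map ∂_1: C_1 → C_0 sends each edge [p,q] (with p < q) to q − p.
This gives a 6×12 integer matrix of rank 5; reducing to Smith normal form yields diagonal entries (1,1,1,1,1).

Boundary ∂_2: C_2 → C_1 maps a triangle to the signed sum of its edges. For instance
  ∂[0,1,3] = [1,3] − [0,3] + [0,1],
  ∂[0,4,5] = [4,5] − [0,5] + [0,4].
This gives a 12×6 integer matrix of rank 6; reducing to Smith normal form yields diagonal entries (1,1,1,1,1,1).

Computing H_k = (kernel of ∂_k) / (image of ∂_{k+1}):

  H_0: rank C_0 − rank ∂_1 = 6 − 5 = 1, and the invariant factors of ∂_1 are all 1, so H_0 = Z.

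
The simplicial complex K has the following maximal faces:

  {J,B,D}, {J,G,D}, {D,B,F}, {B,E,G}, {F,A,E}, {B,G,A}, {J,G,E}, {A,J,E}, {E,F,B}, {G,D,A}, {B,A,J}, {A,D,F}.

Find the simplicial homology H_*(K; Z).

Take the total order A < B < D < E < F < G < J on the vertex set. Then K (dimension 2) consists of the simplices:

  0-simplices (7): A, B, D, E, F, G, J
  1-simplices (18): AB, AD, AE, AF, AG, AJ, BD, BE, BF, BG, BJ, DF, DG, DJ, EF, EG, EJ, GJ
  2-simplices (12): ABG, ABJ, ADF, ADG, AEF, AEJ, BDF, BDJ, BEF, BEG, DGJ, EGJ

giving chain groups C_0 ≅ Z^7, C_1 ≅ Z^18, C_2 ≅ Z^12.

Boundary ∂_1: C_1 → C_0 maps an edge to its endpoints' difference, ∂[p,q] = q − p.
This gives a 7×18 integer matrix of rank 6; reducing to Smith normal form yields diagonal entries (1,1,1,1,1,1).

The boundary map ∂_2: C_2 → C_1 sends each 2-simplex [p,q,r] to [q,r] − [p,r] + [p,q]. For instance
  ∂BDF = DF − BF + BD,
  ∂DGJ = GJ − DJ + DG.
The 18×12 boundary matrix has rank 12 and Smith normal form diag(1,1,1,1,1,1,1,1,1,1,1,2).

Now H_k = ker ∂_k / im ∂_{k+1}, so:

  H_0: rank C_0 − rank ∂_1 = 7 − 6 = 1, and the invariant factors of ∂_1 are all 1, so H_0 ≅ Z.
  H_1: rank ker ∂_1 − rank ∂_2 = (18 − 6) − 12 = 0, and ∂_2 has invariant factor 2 > 1, so H_1 ≅ Z/2.
  H_2: rank ker ∂_2 − rank ∂_3 = (12 − 12) − 0 = 0, and there is no ∂_3, so H_2 ≅ 0.

H_0 ≅ Z,  H_1 ≅ Z/2,  H_2 = 0.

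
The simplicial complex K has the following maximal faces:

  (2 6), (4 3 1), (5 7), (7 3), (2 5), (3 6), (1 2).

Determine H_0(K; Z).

Fix the vertex order 1 < 2 < 3 < 4 < 5 < 6 < 7 and write every simplex with vertices in increasing order. Then dim K = 2 and the simplices of K are:

  0-simplices (7): [1], [2], [3], [4], [5], [6], [7]
  1-simplices (9): [1,2], [1,3], [1,4], [2,5], [2,6], [3,4], [3,6], [3,7], [5,7]
  2-simplices (1): [1,3,4]

Hence C_0 ≅ Z^7, C_1 ≅ Z^9, C_2 ≅ Z^1.

The boundary map ∂_1: C_1 → C_0 sends each edge [p,q] (with p < q) to q − p.
The resulting 7×9 matrix has rank 6, and its Smith normal form has invariant factors (1,1,1,1,1,1).

∂_2: C_2 → C_1 acts by ∂[p,q,r] = [q,r] − [p,r] + [p,q]. For instance
  ∂[1,3,4] = [3,4] − [1,4] + [1,3].
As a 9×1 matrix over Z this has rank 1, with invariant factors (1).

Now H_k = ker ∂_k / im ∂_{k+1}, so:

  H_0: rank C_0 − rank ∂_1 = 7 − 6 = 1, and the invariant factors of ∂_1 are all 1, so H_0 = Z.

H_0 = Z.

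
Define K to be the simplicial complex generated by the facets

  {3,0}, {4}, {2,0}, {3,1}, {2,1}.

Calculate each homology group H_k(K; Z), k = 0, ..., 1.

We work with the vertex ordering 0 < 1 < 2 < 3 < 4. The simplices of K, each written with vertices in increasing order, are:

  0-simplices (5): [0], [1], [2], [3], [4]
  1-simplices (4): [0,2], [0,3], [1,2], [1,3]

Hence C_0 ≅ Z^5, C_1 ≅ Z^4.

The boundary map ∂_1: C_1 → C_0 is given by ∂[p,q] = [q] − [p]. For instance
  ∂[0,3] = [3] − [0].
The resulting 5×4 matrix has rank 3, and its Smith normal form has invariant factors (1,1,1).

Reading off H_k = ker ∂_k / im ∂_{k+1}:

  H_0: rank C_0 − rank ∂_1 = 5 − 3 = 2, and the invariant factors of ∂_1 are all 1, so H_0 ≅ Z^2.
  H_1: rank ker ∂_1 − rank ∂_2 = (4 − 3) − 0 = 1, and there is no ∂_2, so H_1 ≅ Z.

As a check, the Euler characteristic is 5 − 4 = 1, which agrees with 2 − 1 = 1.

H_0 ≅ Z^2,  H_1 ≅ Z.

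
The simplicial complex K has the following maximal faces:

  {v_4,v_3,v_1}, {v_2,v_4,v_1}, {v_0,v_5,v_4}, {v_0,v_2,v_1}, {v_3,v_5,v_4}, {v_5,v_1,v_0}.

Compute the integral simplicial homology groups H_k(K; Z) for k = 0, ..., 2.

H_0 = Z,  H_1 = Z,  H_2 = 0.

Fix the vertex order v_0 < v_1 < v_2 < v_3 < v_4 < v_5 and write every simplex with vertices in increasing order. Then dim K = 2 and the simplices of K are:

  0-simplices (6): [v_0], [v_1], [v_2], [v_3], [v_4], [v_5]
  1-simplices (12): [v_0,v_1], [v_0,v_2], [v_0,v_4], [v_0,v_5], [v_1,v_2], [v_1,v_3], [v_1,v_4], [v_1,v_5], [v_2,v_4], [v_3,v_4], [v_3,v_5], [v_4,v_5]
  2-simplices (6): [v_0,v_1,v_2], [v_0,v_1,v_5], [v_0,v_4,v_5], [v_1,v_2,v_4], [v_1,v_3,v_4], [v_3,v_4,v_5]

giving chain groups C_0 ≅ Z^6, C_1 ≅ Z^12, C_2 ≅ Z^6.

Boundary ∂_1: C_1 → C_0 sends each edge [p,q] (with p < q) to q − p.
The 6×12 boundary matrix has rank 5 and Smith normal form diag(1,1,1,1,1).

Boundary ∂_2: C_2 → C_1 acts by ∂[p,q,r] = [q,r] − [p,r] + [p,q]. For instance
  ∂[v_3,v_4,v_5] = [v_4,v_5] − [v_3,v_5] + [v_3,v_4],
  ∂[v_0,v_4,v_5] = [v_4,v_5] − [v_0,v_5] + [v_0,v_4].
This gives a 12×6 integer matrix of rank 6; reducing to Smith normal form yields diagonal entries (1,1,1,1,1,1).

Computing H_k = (kernel of ∂_k) / (image of ∂_{k+1}):

  H_0: rank C_0 − rank ∂_1 = 6 − 5 = 1, and the invariant factors of ∂_1 are all 1, so H_0 ≅ Z.
  H_1: rank ker ∂_1 − rank ∂_2 = (12 − 5) − 6 = 1, and the invariant factors of ∂_2 are all 1, so H_1 ≅ Z.
  H_2: rank ker ∂_2 − rank ∂_3 = (6 − 6) − 0 = 0, and there is no ∂_3, so H_2 ≅ 0.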